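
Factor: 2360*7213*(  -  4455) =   -  75836039400 =- 2^3*3^4* 5^2*11^1 * 59^1*7213^1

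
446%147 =5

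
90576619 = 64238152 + 26338467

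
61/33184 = 1/544 = 0.00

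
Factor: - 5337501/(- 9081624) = 1779167/3027208  =  2^( - 3) *13^1*136859^1*378401^( - 1 )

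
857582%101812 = 43086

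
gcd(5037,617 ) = 1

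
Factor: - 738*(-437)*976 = 2^5*3^2 *19^1*23^1*41^1*61^1 =314765856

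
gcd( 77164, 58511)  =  1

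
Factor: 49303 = 47^1*1049^1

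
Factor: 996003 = 3^3*37^1*997^1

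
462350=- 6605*( - 70)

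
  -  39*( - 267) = 10413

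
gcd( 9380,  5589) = 1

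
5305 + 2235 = 7540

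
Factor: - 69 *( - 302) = 20838 =2^1  *3^1 * 23^1*151^1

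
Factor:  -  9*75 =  - 3^3 * 5^2 = - 675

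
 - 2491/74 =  - 2491/74 = - 33.66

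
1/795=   1/795 = 0.00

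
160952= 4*40238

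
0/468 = 0 = 0.00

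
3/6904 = 3/6904 = 0.00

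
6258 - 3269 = 2989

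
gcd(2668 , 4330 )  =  2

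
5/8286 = 5/8286= 0.00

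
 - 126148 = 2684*(-47 ) 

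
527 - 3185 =-2658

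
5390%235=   220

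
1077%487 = 103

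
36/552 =3/46 = 0.07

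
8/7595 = 8/7595 = 0.00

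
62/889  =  62/889 = 0.07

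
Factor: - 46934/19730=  - 5^( -1 )*31^1*757^1*1973^( - 1 ) = -  23467/9865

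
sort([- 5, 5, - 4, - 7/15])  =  [ - 5, - 4, - 7/15,5]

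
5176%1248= 184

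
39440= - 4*( - 9860 )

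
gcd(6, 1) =1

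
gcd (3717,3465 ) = 63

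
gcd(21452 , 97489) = 1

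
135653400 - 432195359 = - 296541959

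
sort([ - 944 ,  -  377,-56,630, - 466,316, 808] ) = [ -944,-466, - 377, - 56,316, 630,808]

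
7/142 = 7/142= 0.05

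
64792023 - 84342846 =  - 19550823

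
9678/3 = 3226 = 3226.00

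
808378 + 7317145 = 8125523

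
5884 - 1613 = 4271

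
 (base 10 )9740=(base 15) 2d45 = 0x260c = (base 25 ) FEF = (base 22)K2G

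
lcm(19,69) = 1311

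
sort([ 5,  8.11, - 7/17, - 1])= [ - 1, - 7/17, 5, 8.11]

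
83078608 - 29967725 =53110883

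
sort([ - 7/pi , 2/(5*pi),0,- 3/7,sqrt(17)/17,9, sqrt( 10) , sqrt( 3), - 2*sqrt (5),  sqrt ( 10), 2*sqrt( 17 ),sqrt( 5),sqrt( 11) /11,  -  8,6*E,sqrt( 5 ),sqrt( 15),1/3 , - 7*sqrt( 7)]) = [ - 7*sqrt( 7 ), - 8, - 2*sqrt( 5), - 7/pi ,- 3/7 , 0,2/ (5*pi),sqrt( 17)/17,sqrt( 11)/11,1/3,  sqrt(3 ),sqrt( 5), sqrt(5),sqrt(10 ), sqrt( 10 ),sqrt(15),2*sqrt(17 ),9,6*E ] 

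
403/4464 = 13/144  =  0.09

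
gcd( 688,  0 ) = 688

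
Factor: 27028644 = 2^2*3^1* 2252387^1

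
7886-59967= - 52081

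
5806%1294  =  630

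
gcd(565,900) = 5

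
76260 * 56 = 4270560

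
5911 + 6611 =12522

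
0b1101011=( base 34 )35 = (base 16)6B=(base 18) 5h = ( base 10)107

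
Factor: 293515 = 5^1*47^1*1249^1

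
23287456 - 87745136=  - 64457680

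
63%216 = 63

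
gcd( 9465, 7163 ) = 1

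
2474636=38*65122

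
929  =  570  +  359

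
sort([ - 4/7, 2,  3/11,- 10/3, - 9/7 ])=[ -10/3, - 9/7, - 4/7, 3/11, 2 ]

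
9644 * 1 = 9644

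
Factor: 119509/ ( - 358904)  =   - 317/952  =  - 2^( - 3)*7^( - 1 ) *17^ ( - 1 )*317^1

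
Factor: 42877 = 53^1*809^1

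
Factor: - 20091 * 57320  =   - 2^3 * 3^1*5^1*37^1 *181^1*1433^1 = - 1151616120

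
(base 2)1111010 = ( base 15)82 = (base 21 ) 5H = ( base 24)52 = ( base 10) 122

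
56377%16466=6979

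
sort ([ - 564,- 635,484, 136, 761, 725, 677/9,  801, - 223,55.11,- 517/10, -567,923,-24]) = [ - 635, - 567,  -  564 , - 223, - 517/10,  -  24,55.11,677/9, 136, 484, 725, 761,  801, 923 ]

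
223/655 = 223/655 = 0.34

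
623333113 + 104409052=727742165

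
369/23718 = 123/7906 = 0.02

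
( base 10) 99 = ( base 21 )4F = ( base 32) 33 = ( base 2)1100011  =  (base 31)36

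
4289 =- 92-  - 4381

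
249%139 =110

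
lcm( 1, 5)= 5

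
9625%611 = 460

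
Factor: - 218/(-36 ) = 109/18= 2^( - 1 ) * 3^ ( - 2)*109^1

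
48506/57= 850  +  56/57 = 850.98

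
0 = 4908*0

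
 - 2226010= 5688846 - 7914856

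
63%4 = 3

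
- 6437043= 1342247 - 7779290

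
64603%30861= 2881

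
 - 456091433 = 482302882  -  938394315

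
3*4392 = 13176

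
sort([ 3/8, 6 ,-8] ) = [ - 8,  3/8,6]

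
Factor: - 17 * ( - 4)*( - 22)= - 2^3*11^1 * 17^1 = -1496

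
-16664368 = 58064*( - 287 )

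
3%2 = 1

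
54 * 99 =5346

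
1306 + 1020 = 2326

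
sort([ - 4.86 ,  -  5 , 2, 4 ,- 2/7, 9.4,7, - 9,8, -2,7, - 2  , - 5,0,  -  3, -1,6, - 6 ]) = [ - 9, - 6, - 5,-5,-4.86, - 3, - 2,- 2,  -  1, - 2/7, 0,2, 4,6,7,7 , 8, 9.4] 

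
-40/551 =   -  1 + 511/551 = - 0.07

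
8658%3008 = 2642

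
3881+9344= 13225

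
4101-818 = 3283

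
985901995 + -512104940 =473797055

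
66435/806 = 82 + 343/806 = 82.43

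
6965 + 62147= 69112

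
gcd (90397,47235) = 1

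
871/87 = 871/87 = 10.01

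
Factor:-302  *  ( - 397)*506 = 60666364 = 2^2*11^1 * 23^1*151^1*397^1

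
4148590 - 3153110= 995480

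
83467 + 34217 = 117684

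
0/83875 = 0 = 0.00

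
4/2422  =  2/1211  =  0.00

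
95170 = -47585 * (-2)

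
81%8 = 1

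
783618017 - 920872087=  - 137254070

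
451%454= 451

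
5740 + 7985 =13725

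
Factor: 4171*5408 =22556768 = 2^5*13^2*43^1*97^1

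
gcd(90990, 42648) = 6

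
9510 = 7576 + 1934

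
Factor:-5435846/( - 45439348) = 2^( - 1)*13^1 * 359^( - 1) * 31643^(-1 )*209071^1 =2717923/22719674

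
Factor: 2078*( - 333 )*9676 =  - 6695540424  =  -  2^3*3^2 *37^1*41^1*59^1 * 1039^1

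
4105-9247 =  - 5142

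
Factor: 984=2^3*3^1* 41^1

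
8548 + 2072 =10620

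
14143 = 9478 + 4665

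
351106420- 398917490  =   - 47811070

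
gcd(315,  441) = 63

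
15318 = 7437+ 7881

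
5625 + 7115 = 12740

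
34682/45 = 34682/45 = 770.71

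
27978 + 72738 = 100716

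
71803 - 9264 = 62539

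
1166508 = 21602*54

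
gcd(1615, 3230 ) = 1615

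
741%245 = 6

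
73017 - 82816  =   - 9799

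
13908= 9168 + 4740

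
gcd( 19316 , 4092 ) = 44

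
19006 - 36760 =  - 17754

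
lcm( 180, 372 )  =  5580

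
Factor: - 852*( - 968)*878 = 2^6*3^1*11^2*71^1*439^1=724118208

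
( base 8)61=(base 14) 37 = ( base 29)1k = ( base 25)1o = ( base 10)49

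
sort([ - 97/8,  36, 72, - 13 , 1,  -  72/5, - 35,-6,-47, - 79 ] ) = [ - 79, - 47, - 35, - 72/5, -13, - 97/8,  -  6,1,36, 72]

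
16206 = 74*219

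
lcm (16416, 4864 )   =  131328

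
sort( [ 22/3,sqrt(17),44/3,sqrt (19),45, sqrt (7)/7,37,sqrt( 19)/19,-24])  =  [ - 24,sqrt(19 ) /19,sqrt (7)/7,sqrt( 17), sqrt (19), 22/3,  44/3,37, 45 ] 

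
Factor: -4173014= - 2^1*2086507^1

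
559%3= 1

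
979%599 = 380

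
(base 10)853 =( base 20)22d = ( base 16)355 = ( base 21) 1jd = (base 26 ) 16l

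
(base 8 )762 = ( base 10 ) 498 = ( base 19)174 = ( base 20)14I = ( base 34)em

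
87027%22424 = 19755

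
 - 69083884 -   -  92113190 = 23029306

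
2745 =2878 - 133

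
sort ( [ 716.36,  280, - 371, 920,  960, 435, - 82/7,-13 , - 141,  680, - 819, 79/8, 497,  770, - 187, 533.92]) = [ - 819, - 371 ,  -  187, - 141, - 13, - 82/7 , 79/8,  280,435,497,533.92, 680, 716.36 , 770, 920, 960 ] 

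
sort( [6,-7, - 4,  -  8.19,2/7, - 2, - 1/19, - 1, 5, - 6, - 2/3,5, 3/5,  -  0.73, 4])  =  [-8.19 , - 7,-6,-4,-2 ,-1,-0.73, - 2/3,-1/19 , 2/7, 3/5, 4, 5,5,6]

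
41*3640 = 149240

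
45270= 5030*9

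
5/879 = 5/879 = 0.01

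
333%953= 333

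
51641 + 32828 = 84469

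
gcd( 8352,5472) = 288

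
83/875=83/875 = 0.09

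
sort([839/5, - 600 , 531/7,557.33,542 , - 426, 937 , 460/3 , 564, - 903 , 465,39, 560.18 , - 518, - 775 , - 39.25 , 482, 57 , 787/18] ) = [ - 903,-775 , - 600, - 518,- 426, - 39.25, 39,787/18 , 57,531/7, 460/3 , 839/5,465, 482,542 , 557.33 , 560.18,564,937] 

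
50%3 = 2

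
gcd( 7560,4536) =1512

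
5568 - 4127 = 1441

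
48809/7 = 6972 + 5/7  =  6972.71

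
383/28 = 383/28 = 13.68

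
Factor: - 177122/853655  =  - 2^1*5^( - 1)*11^( - 1) * 17^ ( - 1 )*97^1 = - 194/935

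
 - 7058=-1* 7058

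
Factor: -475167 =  - 3^1*7^1*11^3*17^1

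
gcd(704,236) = 4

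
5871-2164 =3707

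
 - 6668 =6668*( - 1 ) 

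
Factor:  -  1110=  -2^1*3^1*5^1*37^1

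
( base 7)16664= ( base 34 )455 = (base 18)EEB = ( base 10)4799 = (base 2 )1001010111111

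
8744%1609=699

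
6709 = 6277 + 432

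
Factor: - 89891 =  - 89891^1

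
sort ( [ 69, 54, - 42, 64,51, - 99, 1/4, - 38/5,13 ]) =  [ - 99, - 42 , - 38/5, 1/4,13,51,54,64,69]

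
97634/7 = 97634/7 = 13947.71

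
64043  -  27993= 36050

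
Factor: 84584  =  2^3*97^1*109^1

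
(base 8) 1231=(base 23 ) 15L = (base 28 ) NL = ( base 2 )1010011001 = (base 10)665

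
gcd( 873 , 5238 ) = 873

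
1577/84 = 1577/84 = 18.77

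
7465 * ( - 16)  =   - 119440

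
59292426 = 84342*703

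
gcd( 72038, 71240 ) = 2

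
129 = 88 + 41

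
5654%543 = 224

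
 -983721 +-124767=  -1108488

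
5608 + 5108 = 10716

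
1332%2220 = 1332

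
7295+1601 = 8896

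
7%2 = 1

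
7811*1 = 7811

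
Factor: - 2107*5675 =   -  11957225=- 5^2*7^2*43^1*227^1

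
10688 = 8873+1815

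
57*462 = 26334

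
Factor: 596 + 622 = 2^1*3^1*  7^1*29^1 = 1218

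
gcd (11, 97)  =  1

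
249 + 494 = 743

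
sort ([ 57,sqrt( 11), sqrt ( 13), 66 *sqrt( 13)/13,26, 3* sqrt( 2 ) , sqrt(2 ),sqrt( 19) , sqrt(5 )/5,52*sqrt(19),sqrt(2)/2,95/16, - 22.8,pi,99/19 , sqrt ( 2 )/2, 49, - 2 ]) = [ - 22.8, - 2,sqrt(5 ) /5,sqrt(2 ) /2,sqrt( 2)/2, sqrt( 2 ), pi , sqrt( 11 ),sqrt(13 ),3*sqrt( 2), sqrt(19),99/19 , 95/16 , 66*sqrt (13 ) /13,26, 49,57 , 52*sqrt(19)]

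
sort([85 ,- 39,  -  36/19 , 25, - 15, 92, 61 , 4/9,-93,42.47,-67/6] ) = [-93 , - 39, - 15 ,-67/6,  -  36/19,4/9, 25,42.47,61 , 85, 92 ]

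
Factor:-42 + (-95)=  - 137^1 = -137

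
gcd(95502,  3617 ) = 1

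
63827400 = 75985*840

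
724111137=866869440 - 142758303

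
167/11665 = 167/11665 =0.01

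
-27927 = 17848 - 45775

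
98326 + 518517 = 616843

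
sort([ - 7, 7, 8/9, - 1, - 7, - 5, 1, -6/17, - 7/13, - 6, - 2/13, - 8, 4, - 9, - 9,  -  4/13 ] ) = [ - 9, - 9, - 8, - 7,  -  7,-6,-5, - 1, - 7/13, - 6/17, - 4/13,  -  2/13, 8/9, 1, 4,7]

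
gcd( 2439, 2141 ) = 1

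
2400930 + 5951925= 8352855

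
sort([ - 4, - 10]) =[  -  10, - 4] 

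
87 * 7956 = 692172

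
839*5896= 4946744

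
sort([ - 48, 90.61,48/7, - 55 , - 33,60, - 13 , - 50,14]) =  [ - 55, - 50, -48 , - 33,-13, 48/7,14,60, 90.61 ]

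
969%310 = 39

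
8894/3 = 2964 + 2/3 = 2964.67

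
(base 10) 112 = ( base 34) 3a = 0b1110000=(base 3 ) 11011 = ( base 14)80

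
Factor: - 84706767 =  - 3^2*17^2*29^1*1123^1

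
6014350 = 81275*74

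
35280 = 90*392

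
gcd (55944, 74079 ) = 9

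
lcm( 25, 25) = 25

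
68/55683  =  68/55683 = 0.00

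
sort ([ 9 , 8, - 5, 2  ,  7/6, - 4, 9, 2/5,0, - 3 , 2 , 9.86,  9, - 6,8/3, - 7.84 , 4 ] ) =[ - 7.84, - 6,-5 , - 4, - 3,0,2/5, 7/6 , 2,2,8/3,  4,8,  9,9 , 9, 9.86] 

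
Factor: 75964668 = 2^2 * 3^1 * 13^1*199^1*2447^1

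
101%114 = 101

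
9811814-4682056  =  5129758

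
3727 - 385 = 3342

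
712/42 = 16 + 20/21  =  16.95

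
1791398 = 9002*199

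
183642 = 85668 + 97974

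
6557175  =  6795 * 965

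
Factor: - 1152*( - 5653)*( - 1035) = - 2^7*3^4*5^1 * 23^1*5653^1 = - 6740184960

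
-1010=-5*202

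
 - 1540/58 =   -  770/29= - 26.55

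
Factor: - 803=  - 11^1 * 73^1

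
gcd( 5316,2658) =2658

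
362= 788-426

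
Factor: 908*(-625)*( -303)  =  2^2*3^1*5^4*101^1 *227^1 = 171952500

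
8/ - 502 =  - 4/251=   -0.02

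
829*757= 627553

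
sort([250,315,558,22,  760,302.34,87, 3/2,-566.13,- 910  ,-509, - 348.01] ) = [ -910, - 566.13, - 509 , - 348.01, 3/2,22, 87, 250,302.34 , 315, 558, 760 ]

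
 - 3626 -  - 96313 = 92687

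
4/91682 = 2/45841 =0.00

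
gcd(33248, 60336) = 16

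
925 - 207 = 718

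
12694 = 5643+7051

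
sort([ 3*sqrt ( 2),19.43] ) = [ 3*sqrt(2 ),19.43]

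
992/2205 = 992/2205 = 0.45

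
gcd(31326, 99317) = 1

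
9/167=9/167 = 0.05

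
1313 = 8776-7463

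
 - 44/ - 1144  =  1/26= 0.04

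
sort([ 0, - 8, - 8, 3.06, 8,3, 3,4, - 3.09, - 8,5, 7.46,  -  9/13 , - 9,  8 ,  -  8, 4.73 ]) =[  -  9, - 8, - 8, - 8, - 8, - 3.09, - 9/13, 0,3, 3, 3.06, 4 , 4.73, 5,7.46, 8,8 ] 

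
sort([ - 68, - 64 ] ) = [ - 68,  -  64 ]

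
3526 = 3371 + 155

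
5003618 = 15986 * 313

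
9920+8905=18825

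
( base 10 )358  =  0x166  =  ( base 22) g6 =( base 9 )437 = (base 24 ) EM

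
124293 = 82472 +41821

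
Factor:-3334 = -2^1 * 1667^1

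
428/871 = 428/871 = 0.49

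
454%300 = 154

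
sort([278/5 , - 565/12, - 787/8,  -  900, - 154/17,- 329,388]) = [-900, - 329,  -  787/8, - 565/12, - 154/17,278/5,388 ]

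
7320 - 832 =6488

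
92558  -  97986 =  - 5428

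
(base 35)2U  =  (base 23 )48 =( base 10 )100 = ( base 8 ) 144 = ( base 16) 64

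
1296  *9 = 11664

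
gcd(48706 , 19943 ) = 49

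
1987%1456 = 531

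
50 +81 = 131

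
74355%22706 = 6237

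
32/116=8/29 = 0.28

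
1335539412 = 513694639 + 821844773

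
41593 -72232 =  - 30639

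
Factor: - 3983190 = -2^1*3^1*5^1*31^1 * 4283^1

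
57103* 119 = 6795257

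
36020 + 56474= 92494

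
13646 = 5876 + 7770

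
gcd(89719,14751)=1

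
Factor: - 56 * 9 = - 504 = - 2^3 * 3^2*7^1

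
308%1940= 308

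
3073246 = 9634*319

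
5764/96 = 60 + 1/24 = 60.04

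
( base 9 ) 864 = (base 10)706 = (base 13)424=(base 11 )592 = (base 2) 1011000010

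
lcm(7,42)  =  42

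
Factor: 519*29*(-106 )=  - 2^1*3^1 *29^1 *53^1*173^1 = - 1595406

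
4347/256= 4347/256 = 16.98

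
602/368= 301/184 = 1.64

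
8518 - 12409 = - 3891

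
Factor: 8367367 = 1201^1*6967^1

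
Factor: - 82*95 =  -  2^1*5^1*19^1*41^1 = - 7790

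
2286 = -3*( - 762 )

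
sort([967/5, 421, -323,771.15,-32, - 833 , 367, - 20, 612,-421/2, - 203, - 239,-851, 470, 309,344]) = [ - 851,-833,-323 ,  -  239,-421/2 ,  -  203 , - 32, - 20,967/5, 309, 344,367,421,470,612, 771.15]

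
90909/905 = 90909/905=100.45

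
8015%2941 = 2133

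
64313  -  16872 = 47441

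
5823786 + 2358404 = 8182190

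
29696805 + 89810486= 119507291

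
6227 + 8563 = 14790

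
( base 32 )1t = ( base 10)61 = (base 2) 111101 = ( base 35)1q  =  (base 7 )115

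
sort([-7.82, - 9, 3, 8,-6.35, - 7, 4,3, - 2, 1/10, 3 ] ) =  [ - 9, - 7.82  ,-7,-6.35, - 2,1/10,3,3,3, 4, 8 ]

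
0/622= 0 =0.00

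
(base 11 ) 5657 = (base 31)7N3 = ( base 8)16423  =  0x1d13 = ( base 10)7443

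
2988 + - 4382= - 1394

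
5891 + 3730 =9621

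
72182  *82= 5918924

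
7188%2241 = 465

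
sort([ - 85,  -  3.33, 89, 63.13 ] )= [ - 85, - 3.33,63.13, 89 ] 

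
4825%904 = 305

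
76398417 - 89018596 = -12620179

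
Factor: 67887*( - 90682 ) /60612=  - 1026021489/10102 =- 2^(-1)*3^1 *19^1 *397^1 * 5051^( - 1) * 45341^1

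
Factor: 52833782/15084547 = 2^1*89^1*296819^1 *15084547^( - 1)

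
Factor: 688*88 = 2^7*11^1*43^1=60544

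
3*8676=26028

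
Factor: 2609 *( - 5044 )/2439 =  - 2^2*3^( - 2)*13^1 *97^1*271^( - 1 )*2609^1 =- 13159796/2439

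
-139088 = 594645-733733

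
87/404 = 87/404=   0.22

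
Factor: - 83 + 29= - 54= - 2^1 * 3^3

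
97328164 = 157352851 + -60024687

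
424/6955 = 424/6955 = 0.06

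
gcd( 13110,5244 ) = 2622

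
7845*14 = 109830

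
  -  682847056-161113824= - 843960880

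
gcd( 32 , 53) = 1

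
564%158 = 90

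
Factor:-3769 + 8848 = 3^1*1693^1 = 5079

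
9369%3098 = 75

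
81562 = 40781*2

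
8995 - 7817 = 1178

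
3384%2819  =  565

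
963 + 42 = 1005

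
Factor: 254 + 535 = 789 = 3^1*263^1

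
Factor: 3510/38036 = 2^(-1 )*3^3 * 5^1*13^1* 37^(-1 )*257^( - 1) = 1755/19018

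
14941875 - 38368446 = - 23426571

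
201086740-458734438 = -257647698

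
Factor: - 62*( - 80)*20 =2^7*5^2*31^1 = 99200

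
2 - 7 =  - 5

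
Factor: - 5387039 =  - 7^1*769577^1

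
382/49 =382/49 =7.80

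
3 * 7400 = 22200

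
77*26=2002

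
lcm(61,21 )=1281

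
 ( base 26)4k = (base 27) 4G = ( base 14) 8c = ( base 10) 124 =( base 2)1111100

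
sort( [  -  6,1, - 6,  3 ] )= [ - 6 , -6, 1,3]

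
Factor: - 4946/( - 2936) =2^( - 2)*367^( - 1)*2473^1  =  2473/1468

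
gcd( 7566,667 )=1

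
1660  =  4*415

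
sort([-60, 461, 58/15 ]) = [- 60,58/15, 461 ] 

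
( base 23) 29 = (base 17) 34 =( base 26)23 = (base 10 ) 55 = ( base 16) 37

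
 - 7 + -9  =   - 16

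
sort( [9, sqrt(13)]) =[sqrt(13)  ,  9]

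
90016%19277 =12908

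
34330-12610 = 21720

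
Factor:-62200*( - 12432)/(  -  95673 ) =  - 257756800/31891 = -2^7 * 5^2*7^1  *37^1*311^1*31891^( - 1)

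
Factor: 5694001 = 1993^1*2857^1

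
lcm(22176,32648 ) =1175328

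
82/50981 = 82/50981  =  0.00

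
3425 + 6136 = 9561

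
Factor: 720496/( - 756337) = -784/823=-2^4*7^2*823^(-1 )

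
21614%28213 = 21614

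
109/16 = 109/16 = 6.81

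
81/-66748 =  - 1 + 66667/66748 = - 0.00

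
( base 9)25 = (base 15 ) 18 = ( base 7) 32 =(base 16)17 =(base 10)23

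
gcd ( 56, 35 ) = 7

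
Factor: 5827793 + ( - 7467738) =-1639945 = - 5^1*73^1 * 4493^1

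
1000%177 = 115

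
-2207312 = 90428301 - 92635613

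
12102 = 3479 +8623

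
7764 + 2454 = 10218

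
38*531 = 20178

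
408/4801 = 408/4801 = 0.08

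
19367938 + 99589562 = 118957500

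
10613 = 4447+6166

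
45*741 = 33345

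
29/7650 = 29/7650 = 0.00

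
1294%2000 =1294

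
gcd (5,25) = 5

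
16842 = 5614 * 3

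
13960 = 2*6980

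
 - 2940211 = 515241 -3455452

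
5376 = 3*1792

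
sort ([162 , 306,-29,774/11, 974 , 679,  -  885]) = [ - 885, - 29,774/11,162,306,679, 974 ]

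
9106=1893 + 7213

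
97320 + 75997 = 173317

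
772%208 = 148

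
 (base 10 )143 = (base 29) 4R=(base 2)10001111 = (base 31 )4J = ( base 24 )5N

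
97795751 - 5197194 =92598557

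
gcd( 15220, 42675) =5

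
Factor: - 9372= -2^2*3^1*11^1 *71^1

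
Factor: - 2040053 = - 2040053^1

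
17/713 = 17/713=0.02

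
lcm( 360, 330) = 3960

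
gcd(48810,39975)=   15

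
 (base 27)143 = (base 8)1510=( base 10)840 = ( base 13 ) 4C8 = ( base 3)1011010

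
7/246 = 7/246 = 0.03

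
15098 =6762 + 8336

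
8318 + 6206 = 14524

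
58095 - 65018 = -6923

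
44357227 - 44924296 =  - 567069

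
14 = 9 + 5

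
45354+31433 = 76787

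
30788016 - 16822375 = 13965641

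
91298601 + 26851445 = 118150046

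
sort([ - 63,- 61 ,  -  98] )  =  [-98, -63, - 61 ]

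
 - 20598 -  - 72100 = 51502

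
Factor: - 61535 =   -  5^1*31^1*397^1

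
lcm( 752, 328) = 30832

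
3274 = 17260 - 13986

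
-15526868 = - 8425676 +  - 7101192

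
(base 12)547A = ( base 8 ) 22136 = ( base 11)6AA4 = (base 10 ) 9310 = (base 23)HDI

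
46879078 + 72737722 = 119616800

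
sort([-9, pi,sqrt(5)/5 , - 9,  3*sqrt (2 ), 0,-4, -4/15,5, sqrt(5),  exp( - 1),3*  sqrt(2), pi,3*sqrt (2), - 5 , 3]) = [ - 9, - 9, - 5, - 4,-4/15,0,exp( - 1),sqrt(5 ) /5, sqrt( 5),3,pi,pi , 3*sqrt( 2),3*sqrt( 2 ), 3*sqrt(2 ),  5] 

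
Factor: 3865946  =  2^1*7^1 * 461^1*599^1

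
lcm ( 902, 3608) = 3608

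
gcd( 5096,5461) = 1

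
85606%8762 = 6748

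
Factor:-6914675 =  - 5^2 * 276587^1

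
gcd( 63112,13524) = 4508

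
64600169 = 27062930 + 37537239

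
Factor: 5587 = 37^1*151^1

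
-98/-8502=49/4251 = 0.01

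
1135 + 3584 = 4719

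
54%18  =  0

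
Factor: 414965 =5^1*149^1* 557^1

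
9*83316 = 749844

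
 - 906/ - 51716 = 453/25858 = 0.02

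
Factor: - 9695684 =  - 2^2*31^1*78191^1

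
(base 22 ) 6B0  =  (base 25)50L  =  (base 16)C4A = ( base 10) 3146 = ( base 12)19A2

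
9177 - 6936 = 2241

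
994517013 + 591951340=1586468353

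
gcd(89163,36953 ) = 1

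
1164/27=43+1/9 = 43.11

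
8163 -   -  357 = 8520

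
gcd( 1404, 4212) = 1404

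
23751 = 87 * 273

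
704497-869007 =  - 164510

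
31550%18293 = 13257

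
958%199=162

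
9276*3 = 27828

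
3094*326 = 1008644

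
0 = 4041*0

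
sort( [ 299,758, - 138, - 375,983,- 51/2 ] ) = [-375, - 138, - 51/2, 299, 758, 983]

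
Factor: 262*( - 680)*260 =  -  46321600 = - 2^6* 5^2*13^1*17^1* 131^1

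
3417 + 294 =3711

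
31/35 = 31/35  =  0.89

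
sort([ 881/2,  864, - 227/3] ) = [ - 227/3,881/2, 864]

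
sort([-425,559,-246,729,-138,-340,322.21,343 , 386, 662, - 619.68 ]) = [  -  619.68 ,  -  425,-340, - 246, - 138, 322.21, 343, 386, 559,662,729]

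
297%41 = 10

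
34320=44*780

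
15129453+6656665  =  21786118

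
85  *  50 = 4250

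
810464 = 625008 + 185456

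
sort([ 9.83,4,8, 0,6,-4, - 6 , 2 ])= [ - 6,-4 , 0,2,4,6 , 8,9.83]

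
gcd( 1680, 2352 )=336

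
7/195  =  7/195  =  0.04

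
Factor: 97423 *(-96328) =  - 9384562744 = - 2^3*12041^1*97423^1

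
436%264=172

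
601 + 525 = 1126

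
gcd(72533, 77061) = 1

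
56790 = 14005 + 42785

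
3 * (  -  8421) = -25263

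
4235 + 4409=8644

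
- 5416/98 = -56 + 36/49 =-55.27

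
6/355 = 6/355 = 0.02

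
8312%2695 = 227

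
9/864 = 1/96 = 0.01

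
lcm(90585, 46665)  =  1539945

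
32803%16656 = 16147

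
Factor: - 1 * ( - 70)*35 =2450= 2^1 *5^2*7^2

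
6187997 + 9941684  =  16129681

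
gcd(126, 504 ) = 126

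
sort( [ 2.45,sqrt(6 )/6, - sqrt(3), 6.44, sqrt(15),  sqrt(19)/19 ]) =[ - sqrt(3),sqrt( 19 ) /19, sqrt( 6 )/6, 2.45,sqrt( 15),6.44 ] 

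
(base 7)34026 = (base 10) 8595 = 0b10000110010011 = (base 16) 2193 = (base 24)em3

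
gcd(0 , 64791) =64791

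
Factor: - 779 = - 19^1*41^1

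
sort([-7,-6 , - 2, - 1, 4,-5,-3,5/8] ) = [-7, - 6  ,-5, - 3, - 2, - 1, 5/8,4 ]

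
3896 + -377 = 3519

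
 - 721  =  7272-7993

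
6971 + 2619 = 9590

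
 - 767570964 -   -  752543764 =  - 15027200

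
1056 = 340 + 716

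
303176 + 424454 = 727630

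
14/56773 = 14/56773=0.00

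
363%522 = 363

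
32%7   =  4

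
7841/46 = 170 + 21/46 =170.46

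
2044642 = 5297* 386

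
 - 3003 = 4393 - 7396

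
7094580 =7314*970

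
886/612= 1+137/306 = 1.45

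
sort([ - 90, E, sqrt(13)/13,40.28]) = [-90,  sqrt( 13) /13, E,40.28 ]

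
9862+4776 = 14638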